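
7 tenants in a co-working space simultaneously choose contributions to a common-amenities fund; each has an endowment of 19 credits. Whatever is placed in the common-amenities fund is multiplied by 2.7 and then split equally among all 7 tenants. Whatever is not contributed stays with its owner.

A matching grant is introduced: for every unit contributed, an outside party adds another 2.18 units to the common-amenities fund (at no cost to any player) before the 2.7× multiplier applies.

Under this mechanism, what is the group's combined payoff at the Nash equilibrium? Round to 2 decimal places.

1141.94 credits

Under the mechanism each unit contributed yields 2.7 × 3.18 / 7 = 1.2266 back to its contributor per unit of net cost, which exceeds 1, making full contribution the dominant choice for everyone.
At the Nash equilibrium everyone contributes 19. Group total payoff = 2.7 × 3.18 × 133 = 1141.94.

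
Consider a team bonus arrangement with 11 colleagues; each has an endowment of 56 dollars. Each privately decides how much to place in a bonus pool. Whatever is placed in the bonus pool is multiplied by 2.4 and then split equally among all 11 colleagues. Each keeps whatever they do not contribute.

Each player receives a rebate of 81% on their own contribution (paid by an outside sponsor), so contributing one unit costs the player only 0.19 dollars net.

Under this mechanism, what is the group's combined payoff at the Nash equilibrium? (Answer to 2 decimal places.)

Under the mechanism each unit contributed yields (2.4/11) / 0.19 = 1.1483 back to its contributor per unit of net cost, which exceeds 1, making full contribution the dominant choice for everyone.
At the Nash equilibrium everyone contributes 56. Group total payoff = 11 × (56 × 0.81 + 2.4 × 56) = 1977.36.

1977.36 dollars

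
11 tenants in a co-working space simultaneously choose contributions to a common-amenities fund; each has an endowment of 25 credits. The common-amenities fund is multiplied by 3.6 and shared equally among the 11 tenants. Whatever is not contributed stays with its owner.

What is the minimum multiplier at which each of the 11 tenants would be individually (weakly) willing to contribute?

A contributed unit returns (multiplier)/11 to its contributor.
This reaches 1 exactly when the multiplier is 11.

11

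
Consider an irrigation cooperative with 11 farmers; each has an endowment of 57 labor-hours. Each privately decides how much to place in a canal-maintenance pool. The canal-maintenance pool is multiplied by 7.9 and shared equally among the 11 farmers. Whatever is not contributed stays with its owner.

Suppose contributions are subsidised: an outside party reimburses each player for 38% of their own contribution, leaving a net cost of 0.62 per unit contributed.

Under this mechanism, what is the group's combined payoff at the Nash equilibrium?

5191.56 labor-hours

Under the mechanism each unit contributed yields (7.9/11) / 0.62 = 1.1584 back to its contributor per unit of net cost, which exceeds 1, making full contribution the dominant choice for everyone.
So the Nash equilibrium is full contribution by all 11; the group earns 11 × (57 × 0.38 + 7.9 × 57) = 5191.56.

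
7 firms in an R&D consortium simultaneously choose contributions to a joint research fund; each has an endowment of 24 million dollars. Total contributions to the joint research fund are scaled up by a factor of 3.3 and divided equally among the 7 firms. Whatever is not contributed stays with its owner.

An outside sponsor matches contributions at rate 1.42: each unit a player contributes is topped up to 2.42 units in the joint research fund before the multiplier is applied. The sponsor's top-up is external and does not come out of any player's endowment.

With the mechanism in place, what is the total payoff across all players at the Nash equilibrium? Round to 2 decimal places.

With the mechanism, a contributed unit returns 3.3 × 2.42 / 7 = 1.1409 per unit of net cost to the contributor — now above 1 — so contributing fully is weakly dominant for every player.
At the Nash equilibrium everyone contributes 24. Group total payoff = 3.3 × 2.42 × 168 = 1341.65.

1341.65 million dollars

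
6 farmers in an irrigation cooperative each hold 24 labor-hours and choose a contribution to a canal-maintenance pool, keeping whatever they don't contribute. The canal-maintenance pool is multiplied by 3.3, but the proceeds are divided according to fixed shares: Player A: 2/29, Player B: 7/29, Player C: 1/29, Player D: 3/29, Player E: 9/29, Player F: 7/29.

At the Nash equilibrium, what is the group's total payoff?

For player j, contributing a unit is worthwhile iff 3.3 × (j's share) ≥ 1, i.e. iff j's share is at least 0.3030.
The only share above 0.3030 is Player E's 9/29, contributing 24; the remaining 5 contribute 0. Total contributed: 24.
The canal-maintenance pool pays out 3.3 × 24 = 79.20 in total (split across the unequal shares, but the aggregate is all that matters for the group sum).
The 5 free-riders keep 24 each, adding 120. Group total = 120 + 79.20 = 199.20.

199.20 labor-hours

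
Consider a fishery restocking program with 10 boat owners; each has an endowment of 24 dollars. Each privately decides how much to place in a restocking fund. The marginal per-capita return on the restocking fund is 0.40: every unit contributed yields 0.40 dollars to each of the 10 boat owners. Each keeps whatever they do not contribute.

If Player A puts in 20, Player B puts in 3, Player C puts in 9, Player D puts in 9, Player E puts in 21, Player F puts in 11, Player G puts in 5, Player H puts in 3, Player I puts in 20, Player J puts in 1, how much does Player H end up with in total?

Total contributed: 20 + 3 + 9 + 9 + 21 + 11 + 5 + 3 + 20 + 1 = 102.
Each receives 0.40 × 102 = 40.80 from the restocking fund.
Player H keeps 24 − 3 = 21, so Player H's payoff is 21 + 40.80 = 61.80.

61.80 dollars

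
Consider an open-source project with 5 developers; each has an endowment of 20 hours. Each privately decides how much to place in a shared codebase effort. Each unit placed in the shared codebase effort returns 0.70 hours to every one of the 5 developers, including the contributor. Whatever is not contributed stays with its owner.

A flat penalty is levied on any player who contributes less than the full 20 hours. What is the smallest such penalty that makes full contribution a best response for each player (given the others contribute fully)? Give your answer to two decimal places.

6.00 hours

Given the others contribute fully, the best deviation is to contribute 0 (any partial contribution still incurs the fine and gives up units whose private return 0.70 is below 1).
Deviating from 20 to 0 saves 20 hours but forfeits the deviator's share of the drop in the shared codebase effort: 0.70 × 20 = 14.00.
So the deviation gain is 20 − 14.00 = 6.00, and the fine must be at least 6.00 hours to wipe it out.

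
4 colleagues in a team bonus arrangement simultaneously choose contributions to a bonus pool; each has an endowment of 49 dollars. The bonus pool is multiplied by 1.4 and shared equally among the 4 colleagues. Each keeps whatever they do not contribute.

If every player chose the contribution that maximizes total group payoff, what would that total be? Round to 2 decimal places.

274.40 dollars

Each contributed unit returns 1.400 to the group as a whole (0.3500 to each of 4 players), which exceeds 1, so the social optimum is full contribution: group total = 1.400 × 196 = 274.40.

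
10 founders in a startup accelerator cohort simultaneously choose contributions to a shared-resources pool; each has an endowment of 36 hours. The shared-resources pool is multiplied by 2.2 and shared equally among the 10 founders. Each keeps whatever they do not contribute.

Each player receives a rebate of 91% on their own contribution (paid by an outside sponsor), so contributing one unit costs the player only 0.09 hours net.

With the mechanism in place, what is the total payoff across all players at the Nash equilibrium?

Under the mechanism each unit contributed yields (2.2/10) / 0.09 = 2.4444 back to its contributor per unit of net cost, which exceeds 1, making full contribution the dominant choice for everyone.
At the Nash equilibrium everyone contributes 36. Group total payoff = 10 × (36 × 0.91 + 2.2 × 36) = 1119.60.

1119.60 hours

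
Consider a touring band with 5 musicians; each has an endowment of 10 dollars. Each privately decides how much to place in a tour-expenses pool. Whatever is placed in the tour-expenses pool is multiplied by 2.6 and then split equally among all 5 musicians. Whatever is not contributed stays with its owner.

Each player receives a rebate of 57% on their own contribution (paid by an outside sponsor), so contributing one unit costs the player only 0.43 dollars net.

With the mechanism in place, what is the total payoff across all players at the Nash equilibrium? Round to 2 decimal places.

158.50 dollars

With the mechanism, a contributed unit returns (2.6/5) / 0.43 = 1.2093 per unit of net cost to the contributor — now above 1 — so contributing fully is weakly dominant for every player.
At the Nash equilibrium everyone contributes 10. Group total payoff = 5 × (10 × 0.57 + 2.6 × 10) = 158.50.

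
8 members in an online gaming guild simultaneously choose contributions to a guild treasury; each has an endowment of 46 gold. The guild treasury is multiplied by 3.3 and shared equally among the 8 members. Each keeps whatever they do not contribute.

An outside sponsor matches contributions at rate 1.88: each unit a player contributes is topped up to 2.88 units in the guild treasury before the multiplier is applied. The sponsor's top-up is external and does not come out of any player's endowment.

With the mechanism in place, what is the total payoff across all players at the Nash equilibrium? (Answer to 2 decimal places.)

3497.47 gold

The effective private return per unit is now 3.3 × 2.88 / 8 = 1.1880 > 1, so every player's dominant strategy flips to full contribution.
At the Nash equilibrium everyone contributes 46. Group total payoff = 3.3 × 2.88 × 368 = 3497.47.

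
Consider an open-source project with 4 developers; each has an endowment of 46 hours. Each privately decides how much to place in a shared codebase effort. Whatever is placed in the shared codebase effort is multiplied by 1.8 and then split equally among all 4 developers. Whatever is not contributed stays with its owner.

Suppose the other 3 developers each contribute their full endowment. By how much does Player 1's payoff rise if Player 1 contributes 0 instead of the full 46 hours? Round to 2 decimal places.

25.30 hours

Switching from a contribution of 46 to 0 lets Player 1 keep an extra 46 hours, but lowers the shared codebase effort by 46, which costs Player 1 their own share of that drop: 1.8/4 × 46 = 20.70.
Net gain = 46 − 20.70 = 25.30. The private return per contributed unit (0.4500) is below 1, so free-riding is indeed the best response regardless of what the others do.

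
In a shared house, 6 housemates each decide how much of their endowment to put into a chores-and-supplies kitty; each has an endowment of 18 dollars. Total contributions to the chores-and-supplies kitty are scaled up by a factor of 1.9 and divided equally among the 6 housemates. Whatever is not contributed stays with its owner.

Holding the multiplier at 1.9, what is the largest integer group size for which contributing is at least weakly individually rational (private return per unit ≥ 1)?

Private return per unit is 1.9/(group size), which is ≥ 1 whenever the group size is ≤ 1.9.
The largest such integer is 1.

1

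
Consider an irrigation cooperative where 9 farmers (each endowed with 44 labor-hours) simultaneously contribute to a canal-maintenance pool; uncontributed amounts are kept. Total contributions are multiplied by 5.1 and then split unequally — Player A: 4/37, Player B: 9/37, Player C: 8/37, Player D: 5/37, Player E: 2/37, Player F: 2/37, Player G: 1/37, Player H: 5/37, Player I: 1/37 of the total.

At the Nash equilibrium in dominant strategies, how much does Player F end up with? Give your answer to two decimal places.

Each unit j contributes comes back to j as 5.1 × (j's share), so j prefers to contribute only if that share exceeds 1/5.1 = 0.1961; otherwise keeping the unit dominates.
The shares above 0.1961 belong to Player B and Player C, contributing 44 each; the remaining 7 contribute 0. Total contributed: 88.
Player F keeps 44 and receives 5.1 × 88 × 2/37 = 24.26 from the canal-maintenance pool, for a payoff of 68.26.

68.26 labor-hours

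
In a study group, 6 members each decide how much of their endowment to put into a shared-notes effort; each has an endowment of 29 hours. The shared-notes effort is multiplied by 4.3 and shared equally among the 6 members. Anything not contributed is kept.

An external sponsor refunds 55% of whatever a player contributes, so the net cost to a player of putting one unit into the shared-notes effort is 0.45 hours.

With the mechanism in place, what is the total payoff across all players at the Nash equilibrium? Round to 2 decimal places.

843.90 hours

Under the mechanism each unit contributed yields (4.3/6) / 0.45 = 1.5926 back to its contributor per unit of net cost, which exceeds 1, making full contribution the dominant choice for everyone.
So the Nash equilibrium is full contribution by all 6; the group earns 6 × (29 × 0.55 + 4.3 × 29) = 843.90.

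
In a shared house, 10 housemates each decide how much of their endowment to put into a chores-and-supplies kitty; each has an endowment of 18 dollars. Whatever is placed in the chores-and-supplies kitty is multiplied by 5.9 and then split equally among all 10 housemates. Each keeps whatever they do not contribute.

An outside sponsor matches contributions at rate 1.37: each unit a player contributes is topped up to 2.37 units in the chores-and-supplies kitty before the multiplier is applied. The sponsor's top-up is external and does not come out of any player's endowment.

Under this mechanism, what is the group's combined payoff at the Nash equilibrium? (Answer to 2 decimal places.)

2516.94 dollars

Under the mechanism each unit contributed yields 5.9 × 2.37 / 10 = 1.3983 back to its contributor per unit of net cost, which exceeds 1, making full contribution the dominant choice for everyone.
At the Nash equilibrium everyone contributes 18. Group total payoff = 5.9 × 2.37 × 180 = 2516.94.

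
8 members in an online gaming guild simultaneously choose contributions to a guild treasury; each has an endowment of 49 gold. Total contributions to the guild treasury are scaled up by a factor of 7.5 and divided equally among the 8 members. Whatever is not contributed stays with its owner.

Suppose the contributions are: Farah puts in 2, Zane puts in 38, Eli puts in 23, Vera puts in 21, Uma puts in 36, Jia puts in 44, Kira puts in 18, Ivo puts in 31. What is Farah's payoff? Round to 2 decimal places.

246.69 gold

Total contributed: 2 + 38 + 23 + 21 + 36 + 44 + 18 + 31 = 213.
Each receives 7.5 × 213 / 8 = 199.69 from the guild treasury.
Farah keeps 49 − 2 = 47, so Farah's payoff is 47 + 199.69 = 246.69.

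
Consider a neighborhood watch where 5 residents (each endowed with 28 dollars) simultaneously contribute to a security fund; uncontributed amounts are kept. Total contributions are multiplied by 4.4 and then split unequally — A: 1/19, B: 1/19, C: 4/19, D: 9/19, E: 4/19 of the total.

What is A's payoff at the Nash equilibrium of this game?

Player j's private return per contributed unit is 4.4 × (j's share). Contributing is weakly dominant for j when that share is at least 1/4.4 = 0.2273, and contributing 0 is dominant otherwise.
Only D (9/19) clears that bar, contributing 28; the remaining 4 contribute 0. Total contributed: 28.
A keeps 28 and receives 4.4 × 28 × 1/19 = 6.48 from the security fund, for a payoff of 34.48.

34.48 dollars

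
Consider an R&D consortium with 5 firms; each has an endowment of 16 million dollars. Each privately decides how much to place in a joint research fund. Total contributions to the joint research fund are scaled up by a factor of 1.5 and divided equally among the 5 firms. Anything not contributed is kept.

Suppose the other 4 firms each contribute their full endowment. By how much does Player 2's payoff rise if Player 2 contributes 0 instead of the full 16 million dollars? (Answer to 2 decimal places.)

Switching from a contribution of 16 to 0 lets Player 2 keep an extra 16 million dollars, but lowers the joint research fund by 16, which costs Player 2 their own share of that drop: 1.5/5 × 16 = 4.80.
Net gain = 16 − 4.80 = 11.20. The private return per contributed unit (0.3000) is below 1, so free-riding is indeed the best response regardless of what the others do.

11.20 million dollars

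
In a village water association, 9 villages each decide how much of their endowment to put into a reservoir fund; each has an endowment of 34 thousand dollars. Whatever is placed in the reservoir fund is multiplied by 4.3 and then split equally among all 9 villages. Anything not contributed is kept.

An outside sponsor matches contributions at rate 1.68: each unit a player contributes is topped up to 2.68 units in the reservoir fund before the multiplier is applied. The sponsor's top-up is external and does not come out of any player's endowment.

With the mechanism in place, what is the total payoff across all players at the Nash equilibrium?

Under the mechanism each unit contributed yields 4.3 × 2.68 / 9 = 1.2804 back to its contributor per unit of net cost, which exceeds 1, making full contribution the dominant choice for everyone.
So the Nash equilibrium is full contribution by all 9; the group earns 4.3 × 2.68 × 306 = 3526.34.

3526.34 thousand dollars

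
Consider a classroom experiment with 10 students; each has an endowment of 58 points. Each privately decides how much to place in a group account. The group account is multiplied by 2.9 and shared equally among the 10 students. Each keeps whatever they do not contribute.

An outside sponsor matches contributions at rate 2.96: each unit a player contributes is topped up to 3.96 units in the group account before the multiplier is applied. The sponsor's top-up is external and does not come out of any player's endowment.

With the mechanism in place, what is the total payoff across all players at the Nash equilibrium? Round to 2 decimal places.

With the mechanism, a contributed unit returns 2.9 × 3.96 / 10 = 1.1484 per unit of net cost to the contributor — now above 1 — so contributing fully is weakly dominant for every player.
So the Nash equilibrium is full contribution by all 10; the group earns 2.9 × 3.96 × 580 = 6660.72.

6660.72 points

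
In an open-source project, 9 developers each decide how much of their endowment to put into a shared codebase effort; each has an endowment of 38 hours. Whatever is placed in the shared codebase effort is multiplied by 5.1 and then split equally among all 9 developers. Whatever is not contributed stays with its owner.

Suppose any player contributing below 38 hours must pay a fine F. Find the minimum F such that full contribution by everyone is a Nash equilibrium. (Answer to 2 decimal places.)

Given the others contribute fully, the best deviation is to contribute 0 (any partial contribution still incurs the fine and gives up units whose private return 0.5667 is below 1).
Deviating from 38 to 0 saves 38 hours but forfeits the deviator's share of the drop in the shared codebase effort: 5.1/9 × 38 = 21.53.
So the deviation gain is 38 − 21.53 = 16.47, and the fine must be at least 16.47 hours to wipe it out.

16.47 hours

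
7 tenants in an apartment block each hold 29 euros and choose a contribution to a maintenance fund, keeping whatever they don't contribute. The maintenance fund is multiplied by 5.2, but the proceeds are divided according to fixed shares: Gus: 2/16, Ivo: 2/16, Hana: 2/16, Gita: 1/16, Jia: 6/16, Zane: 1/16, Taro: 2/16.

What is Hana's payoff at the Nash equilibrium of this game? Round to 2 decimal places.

47.85 euros

A player with share s gets back 5.2·s per unit contributed, so full contribution is dominant for anyone with s > 1/5.2 = 0.1923 and zero contribution is dominant for anyone below.
The only share above 0.1923 is Jia's 6/16, contributing 29; the remaining 6 contribute 0. Total contributed: 29.
Hana keeps 29 and receives 5.2 × 29 × 2/16 = 18.85 from the maintenance fund, for a payoff of 47.85.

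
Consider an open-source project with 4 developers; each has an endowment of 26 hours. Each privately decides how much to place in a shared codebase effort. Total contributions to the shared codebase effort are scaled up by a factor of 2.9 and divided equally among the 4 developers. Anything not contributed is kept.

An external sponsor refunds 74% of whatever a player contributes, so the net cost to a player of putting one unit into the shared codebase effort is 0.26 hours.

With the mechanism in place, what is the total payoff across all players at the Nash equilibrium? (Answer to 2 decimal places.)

The effective private return per unit is now (2.9/4) / 0.26 = 2.7885 > 1, so every player's dominant strategy flips to full contribution.
So the Nash equilibrium is full contribution by all 4; the group earns 4 × (26 × 0.74 + 2.9 × 26) = 378.56.

378.56 hours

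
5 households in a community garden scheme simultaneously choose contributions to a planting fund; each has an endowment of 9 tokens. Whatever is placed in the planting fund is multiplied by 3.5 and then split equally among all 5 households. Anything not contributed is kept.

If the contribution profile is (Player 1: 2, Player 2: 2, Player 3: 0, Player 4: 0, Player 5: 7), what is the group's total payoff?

Total contributed: 2 + 2 + 0 + 0 + 7 = 11; total kept: 5 × 9 − 11 = 34.
The planting fund pays out 3.5 × 11 = 38.50 in aggregate.
Group total = 34 + 38.50 = 72.50.

72.50 tokens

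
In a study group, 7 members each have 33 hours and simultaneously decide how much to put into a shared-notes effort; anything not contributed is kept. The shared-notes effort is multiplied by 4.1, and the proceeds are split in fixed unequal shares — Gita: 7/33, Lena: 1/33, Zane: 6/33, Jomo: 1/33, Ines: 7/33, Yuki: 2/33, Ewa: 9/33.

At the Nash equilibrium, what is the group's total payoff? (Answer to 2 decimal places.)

Player j's private return per contributed unit is 4.1 × (j's share). Contributing is weakly dominant for j when that share is at least 1/4.1 = 0.2439, and contributing 0 is dominant otherwise.
Only Ewa (9/33) clears that bar, contributing 33; the remaining 6 contribute 0. Total contributed: 33.
The shared-notes effort pays out 4.1 × 33 = 135.30 in total (split across the unequal shares, but the aggregate is all that matters for the group sum).
The 6 free-riders keep 33 each, adding 198. Group total = 198 + 135.30 = 333.30.

333.30 hours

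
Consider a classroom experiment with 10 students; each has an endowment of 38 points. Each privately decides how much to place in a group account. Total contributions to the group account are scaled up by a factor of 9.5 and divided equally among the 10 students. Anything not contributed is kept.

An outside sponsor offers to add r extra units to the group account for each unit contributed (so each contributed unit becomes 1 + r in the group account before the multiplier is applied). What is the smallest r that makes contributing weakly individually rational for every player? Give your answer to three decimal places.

With matching at rate r, one contributed unit becomes (1 + r) in the group account and returns 9.5 × (1 + r) / 10 to the contributor.
Setting this equal to 1: 1 + r = 10/9.5 = 1.0526.
So the minimum matching rate is r = 1.0526 − 1 = 0.053.

0.053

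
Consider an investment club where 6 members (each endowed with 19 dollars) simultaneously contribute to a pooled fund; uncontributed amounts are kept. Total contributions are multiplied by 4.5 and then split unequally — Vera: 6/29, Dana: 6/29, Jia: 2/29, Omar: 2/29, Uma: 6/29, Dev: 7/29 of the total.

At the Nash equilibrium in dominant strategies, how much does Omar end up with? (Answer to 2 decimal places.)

24.90 dollars

For player j, contributing a unit is worthwhile iff 4.5 × (j's share) ≥ 1, i.e. iff j's share is at least 0.2222.
The only share above 0.2222 is Dev's 7/29, contributing 19; the remaining 5 contribute 0. Total contributed: 19.
Omar keeps 19 and receives 4.5 × 19 × 2/29 = 5.90 from the pooled fund, for a payoff of 24.90.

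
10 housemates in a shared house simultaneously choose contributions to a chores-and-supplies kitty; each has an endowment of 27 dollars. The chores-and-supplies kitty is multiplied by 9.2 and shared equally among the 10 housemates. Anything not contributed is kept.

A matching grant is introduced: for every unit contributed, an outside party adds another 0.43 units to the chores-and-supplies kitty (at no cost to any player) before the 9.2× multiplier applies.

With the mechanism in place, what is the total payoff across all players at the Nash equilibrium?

3552.12 dollars

The effective private return per unit is now 9.2 × 1.43 / 10 = 1.3156 > 1, so every player's dominant strategy flips to full contribution.
At the Nash equilibrium everyone contributes 27. Group total payoff = 9.2 × 1.43 × 270 = 3552.12.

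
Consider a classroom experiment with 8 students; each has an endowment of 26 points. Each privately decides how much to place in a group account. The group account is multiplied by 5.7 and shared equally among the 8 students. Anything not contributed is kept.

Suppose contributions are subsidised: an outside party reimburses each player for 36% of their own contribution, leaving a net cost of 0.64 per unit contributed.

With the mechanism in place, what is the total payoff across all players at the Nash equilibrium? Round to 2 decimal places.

Under the mechanism each unit contributed yields (5.7/8) / 0.64 = 1.1133 back to its contributor per unit of net cost, which exceeds 1, making full contribution the dominant choice for everyone.
At the Nash equilibrium everyone contributes 26. Group total payoff = 8 × (26 × 0.36 + 5.7 × 26) = 1260.48.

1260.48 points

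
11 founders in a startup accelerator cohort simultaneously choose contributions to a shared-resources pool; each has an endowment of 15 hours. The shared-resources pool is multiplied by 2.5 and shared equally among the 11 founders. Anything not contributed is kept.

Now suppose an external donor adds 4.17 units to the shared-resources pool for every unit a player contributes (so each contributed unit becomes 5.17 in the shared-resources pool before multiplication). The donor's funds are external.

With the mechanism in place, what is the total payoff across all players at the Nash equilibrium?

With the mechanism, a contributed unit returns 2.5 × 5.17 / 11 = 1.1750 per unit of net cost to the contributor — now above 1 — so contributing fully is weakly dominant for every player.
So the Nash equilibrium is full contribution by all 11; the group earns 2.5 × 5.17 × 165 = 2132.63.

2132.63 hours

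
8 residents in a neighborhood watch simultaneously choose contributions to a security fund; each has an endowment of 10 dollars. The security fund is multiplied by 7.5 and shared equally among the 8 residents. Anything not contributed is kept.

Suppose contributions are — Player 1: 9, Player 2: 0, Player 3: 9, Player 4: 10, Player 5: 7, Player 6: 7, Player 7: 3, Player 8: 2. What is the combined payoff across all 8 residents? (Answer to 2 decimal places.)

Total contributed: 9 + 0 + 9 + 10 + 7 + 7 + 3 + 2 = 47; total kept: 8 × 10 − 47 = 33.
The security fund pays out 7.5 × 47 = 352.50 in aggregate.
Group total = 33 + 352.50 = 385.50.

385.50 dollars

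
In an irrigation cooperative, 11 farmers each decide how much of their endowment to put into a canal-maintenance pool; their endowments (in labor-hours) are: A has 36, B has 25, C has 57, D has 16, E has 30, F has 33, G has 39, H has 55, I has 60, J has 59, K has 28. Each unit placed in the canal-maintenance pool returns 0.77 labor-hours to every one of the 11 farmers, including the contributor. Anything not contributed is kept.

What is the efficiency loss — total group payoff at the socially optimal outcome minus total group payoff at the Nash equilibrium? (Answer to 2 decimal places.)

3271.86 labor-hours

The private return per contributed unit is 0.77 < 1 for everyone, so the Nash equilibrium is zero contribution and the group total is Σ E_j = 36 + 25 + 57 + 16 + 30 + 33 + 39 + 55 + 60 + 59 + 28 = 438.
Each contributed unit returns 8.470 to the group, so the social optimum is full contribution by everyone: group total = 8.470 × 438 = 3709.86.
Efficiency loss = (8.470 − 1) × 438 = 3271.86.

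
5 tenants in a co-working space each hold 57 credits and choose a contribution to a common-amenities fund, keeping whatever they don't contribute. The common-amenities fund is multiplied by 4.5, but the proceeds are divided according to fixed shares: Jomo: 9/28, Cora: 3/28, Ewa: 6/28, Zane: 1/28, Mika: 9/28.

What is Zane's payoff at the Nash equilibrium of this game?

75.32 credits

Player j's private return per contributed unit is 4.5 × (j's share). Contributing is weakly dominant for j when that share is at least 1/4.5 = 0.2222, and contributing 0 is dominant otherwise.
The shares above 0.2222 belong to Jomo and Mika, contributing 57 each; the remaining 3 contribute 0. Total contributed: 114.
Zane keeps 57 and receives 4.5 × 114 × 1/28 = 18.32 from the common-amenities fund, for a payoff of 75.32.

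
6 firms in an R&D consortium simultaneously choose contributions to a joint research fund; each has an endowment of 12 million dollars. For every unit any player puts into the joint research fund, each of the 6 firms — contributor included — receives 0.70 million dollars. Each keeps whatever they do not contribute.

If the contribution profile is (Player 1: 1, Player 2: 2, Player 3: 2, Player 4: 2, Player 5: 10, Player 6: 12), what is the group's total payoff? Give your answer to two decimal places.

164.80 million dollars

Total contributed: 1 + 2 + 2 + 2 + 10 + 12 = 29; total kept: 6 × 12 − 29 = 43.
The joint research fund pays out 0.70 × 6 × 29 = 121.80 in aggregate.
Group total = 43 + 121.80 = 164.80.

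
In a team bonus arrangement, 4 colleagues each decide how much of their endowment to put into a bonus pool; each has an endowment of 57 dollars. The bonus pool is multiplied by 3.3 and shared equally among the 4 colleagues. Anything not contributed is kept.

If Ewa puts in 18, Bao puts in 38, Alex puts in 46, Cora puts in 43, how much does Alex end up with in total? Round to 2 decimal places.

130.63 dollars

Total contributed: 18 + 38 + 46 + 43 = 145.
Each receives 3.3 × 145 / 4 = 119.63 from the bonus pool.
Alex keeps 57 − 46 = 11, so Alex's payoff is 11 + 119.63 = 130.63.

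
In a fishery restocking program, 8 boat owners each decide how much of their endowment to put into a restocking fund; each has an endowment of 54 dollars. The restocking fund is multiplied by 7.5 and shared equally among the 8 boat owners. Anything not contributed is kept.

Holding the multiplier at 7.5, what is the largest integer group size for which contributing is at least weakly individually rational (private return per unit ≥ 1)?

7

Private return per unit is 7.5/(group size), which is ≥ 1 whenever the group size is ≤ 7.5.
The largest such integer is 7.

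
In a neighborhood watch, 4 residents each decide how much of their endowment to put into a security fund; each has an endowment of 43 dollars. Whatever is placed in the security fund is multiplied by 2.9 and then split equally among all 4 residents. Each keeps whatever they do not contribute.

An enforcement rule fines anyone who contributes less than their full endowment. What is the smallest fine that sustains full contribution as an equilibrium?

Given the others contribute fully, the best deviation is to contribute 0 (any partial contribution still incurs the fine and gives up units whose private return 0.7250 is below 1).
Deviating from 43 to 0 saves 43 dollars but forfeits the deviator's share of the drop in the security fund: 2.9/4 × 43 = 31.17.
So the deviation gain is 43 − 31.17 = 11.83, and the fine must be at least 11.83 dollars to wipe it out.

11.83 dollars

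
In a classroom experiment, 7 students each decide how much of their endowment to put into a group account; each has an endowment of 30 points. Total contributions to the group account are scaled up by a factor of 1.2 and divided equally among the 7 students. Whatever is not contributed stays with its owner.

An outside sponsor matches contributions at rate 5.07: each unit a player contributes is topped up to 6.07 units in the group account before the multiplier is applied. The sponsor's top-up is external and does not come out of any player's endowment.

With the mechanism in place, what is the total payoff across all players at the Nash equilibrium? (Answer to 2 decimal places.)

With the mechanism, a contributed unit returns 1.2 × 6.07 / 7 = 1.0406 per unit of net cost to the contributor — now above 1 — so contributing fully is weakly dominant for every player.
So the Nash equilibrium is full contribution by all 7; the group earns 1.2 × 6.07 × 210 = 1529.64.

1529.64 points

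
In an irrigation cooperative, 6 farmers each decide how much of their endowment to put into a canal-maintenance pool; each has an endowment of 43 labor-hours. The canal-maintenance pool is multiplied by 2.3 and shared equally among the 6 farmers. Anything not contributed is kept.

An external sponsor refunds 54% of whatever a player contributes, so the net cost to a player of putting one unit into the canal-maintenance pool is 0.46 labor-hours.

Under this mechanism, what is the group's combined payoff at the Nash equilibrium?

The effective private return is (2.3/6) / 0.46 = 0.8333, which is still under 1, so the mechanism doesn't change anyone's dominant strategy: zero contribution.
At the Nash equilibrium no one contributes; group total payoff = 6 × 43 = 258.

258.00 labor-hours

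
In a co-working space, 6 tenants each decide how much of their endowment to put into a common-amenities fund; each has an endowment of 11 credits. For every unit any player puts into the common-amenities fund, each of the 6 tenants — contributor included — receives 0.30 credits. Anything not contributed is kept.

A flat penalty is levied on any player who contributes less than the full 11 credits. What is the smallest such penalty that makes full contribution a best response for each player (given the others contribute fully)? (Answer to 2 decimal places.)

7.70 credits

Given the others contribute fully, the best deviation is to contribute 0 (any partial contribution still incurs the fine and gives up units whose private return 0.30 is below 1).
Deviating from 11 to 0 saves 11 credits but forfeits the deviator's share of the drop in the common-amenities fund: 0.30 × 11 = 3.30.
So the deviation gain is 11 − 3.30 = 7.70, and the fine must be at least 7.70 credits to wipe it out.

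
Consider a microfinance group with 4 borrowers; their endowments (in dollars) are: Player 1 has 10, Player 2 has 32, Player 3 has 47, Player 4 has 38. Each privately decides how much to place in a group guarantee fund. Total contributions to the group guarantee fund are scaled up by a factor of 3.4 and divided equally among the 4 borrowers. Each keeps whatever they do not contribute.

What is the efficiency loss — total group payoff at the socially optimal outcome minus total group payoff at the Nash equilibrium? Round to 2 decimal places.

304.80 dollars

The private return per contributed unit is 3.4/4 = 0.8500 < 1 for every player regardless of endowment, so the Nash equilibrium is zero contribution and the group total is Σ E_j = 10 + 32 + 47 + 38 = 127.
Each contributed unit returns 3.400 to the group, so the social optimum is full contribution by everyone: group total = 3.400 × 127 = 431.80.
Efficiency loss = (3.400 − 1) × 127 = 304.80.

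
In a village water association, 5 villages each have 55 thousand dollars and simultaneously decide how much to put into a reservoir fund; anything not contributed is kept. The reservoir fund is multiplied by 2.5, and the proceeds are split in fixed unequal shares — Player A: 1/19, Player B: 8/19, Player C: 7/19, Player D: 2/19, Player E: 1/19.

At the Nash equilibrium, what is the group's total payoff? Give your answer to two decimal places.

357.50 thousand dollars

A player with share s gets back 2.5·s per unit contributed, so full contribution is dominant for anyone with s > 1/2.5 = 0.4000 and zero contribution is dominant for anyone below.
The only share above 0.4000 is Player B's 8/19, contributing 55; the remaining 4 contribute 0. Total contributed: 55.
The reservoir fund pays out 2.5 × 55 = 137.50 in total (split across the unequal shares, but the aggregate is all that matters for the group sum).
The 4 free-riders keep 55 each, adding 220. Group total = 220 + 137.50 = 357.50.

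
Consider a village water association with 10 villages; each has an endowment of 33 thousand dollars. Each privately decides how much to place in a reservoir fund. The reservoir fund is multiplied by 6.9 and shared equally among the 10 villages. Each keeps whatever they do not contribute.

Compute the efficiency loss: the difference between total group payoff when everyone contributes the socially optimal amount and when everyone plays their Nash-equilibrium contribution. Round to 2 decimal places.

1947.00 thousand dollars

Each contributed unit returns 6.9/10 = 0.6900 to its contributor — below 1 — so contributing 0 is dominant for every player. At the Nash equilibrium everyone keeps their 33, and the group total is 10 × 33 = 330.
Each contributed unit returns 6.900 to the group as a whole (0.6900 to each of 10 players), which exceeds 1, so the social optimum is full contribution: group total = 6.900 × 330 = 2277.00.
Efficiency loss = 2277.00 − 330 = 1947.00.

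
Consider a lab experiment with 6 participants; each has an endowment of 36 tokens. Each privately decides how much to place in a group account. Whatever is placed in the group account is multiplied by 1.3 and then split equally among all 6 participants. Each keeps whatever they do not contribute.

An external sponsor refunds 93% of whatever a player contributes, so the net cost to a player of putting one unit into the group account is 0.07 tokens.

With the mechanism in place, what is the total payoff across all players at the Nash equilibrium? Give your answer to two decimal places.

The effective private return per unit is now (1.3/6) / 0.07 = 3.0952 > 1, so every player's dominant strategy flips to full contribution.
So the Nash equilibrium is full contribution by all 6; the group earns 6 × (36 × 0.93 + 1.3 × 36) = 481.68.

481.68 tokens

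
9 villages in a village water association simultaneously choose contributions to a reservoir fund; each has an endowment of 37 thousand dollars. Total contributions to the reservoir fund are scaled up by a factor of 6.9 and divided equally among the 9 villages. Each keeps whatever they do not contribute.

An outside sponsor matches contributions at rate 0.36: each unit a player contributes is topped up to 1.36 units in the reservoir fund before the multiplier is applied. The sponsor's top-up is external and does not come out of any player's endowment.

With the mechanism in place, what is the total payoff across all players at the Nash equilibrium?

3124.87 thousand dollars

Under the mechanism each unit contributed yields 6.9 × 1.36 / 9 = 1.0427 back to its contributor per unit of net cost, which exceeds 1, making full contribution the dominant choice for everyone.
So the Nash equilibrium is full contribution by all 9; the group earns 6.9 × 1.36 × 333 = 3124.87.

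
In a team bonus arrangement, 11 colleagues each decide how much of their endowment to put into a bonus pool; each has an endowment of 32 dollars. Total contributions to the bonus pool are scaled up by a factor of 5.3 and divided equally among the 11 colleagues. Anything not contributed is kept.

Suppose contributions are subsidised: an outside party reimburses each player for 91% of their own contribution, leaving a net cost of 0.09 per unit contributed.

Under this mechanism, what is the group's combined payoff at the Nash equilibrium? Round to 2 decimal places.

2185.92 dollars

The effective private return per unit is now (5.3/11) / 0.09 = 5.3535 > 1, so every player's dominant strategy flips to full contribution.
So the Nash equilibrium is full contribution by all 11; the group earns 11 × (32 × 0.91 + 5.3 × 32) = 2185.92.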